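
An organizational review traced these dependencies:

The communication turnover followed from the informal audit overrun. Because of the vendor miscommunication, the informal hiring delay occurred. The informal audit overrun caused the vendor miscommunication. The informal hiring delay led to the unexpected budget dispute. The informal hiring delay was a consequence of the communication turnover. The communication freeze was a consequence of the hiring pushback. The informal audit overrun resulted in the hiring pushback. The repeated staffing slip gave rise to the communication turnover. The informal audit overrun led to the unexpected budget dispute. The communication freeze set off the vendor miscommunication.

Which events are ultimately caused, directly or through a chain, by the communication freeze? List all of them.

the informal hiring delay, the unexpected budget dispute, the vendor miscommunication

Direct effects: the vendor miscommunication.
2 steps out: the informal hiring delay.
3 steps out: the unexpected budget dispute.
Not reachable from it: the repeated staffing slip, the informal audit overrun, the hiring pushback, the communication turnover.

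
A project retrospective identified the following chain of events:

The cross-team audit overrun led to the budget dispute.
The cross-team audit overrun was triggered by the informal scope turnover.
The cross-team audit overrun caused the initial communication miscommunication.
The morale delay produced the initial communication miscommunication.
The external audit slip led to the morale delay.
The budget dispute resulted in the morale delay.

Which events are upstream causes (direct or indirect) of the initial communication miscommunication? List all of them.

the budget dispute, the cross-team audit overrun, the external audit slip, the informal scope turnover, the morale delay

Immediate causes of the initial communication miscommunication: the cross-team audit overrun, the morale delay.
Further upstream: the informal scope turnover, the budget dispute, the external audit slip.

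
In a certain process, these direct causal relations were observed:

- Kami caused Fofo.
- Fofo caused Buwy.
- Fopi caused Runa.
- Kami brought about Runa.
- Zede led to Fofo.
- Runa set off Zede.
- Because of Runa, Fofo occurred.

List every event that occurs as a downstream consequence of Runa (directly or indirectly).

Buwy, Fofo, Zede

Direct effects: Zede, Fofo.
2 steps out: Buwy.
Not reachable from it: Kami, Fopi.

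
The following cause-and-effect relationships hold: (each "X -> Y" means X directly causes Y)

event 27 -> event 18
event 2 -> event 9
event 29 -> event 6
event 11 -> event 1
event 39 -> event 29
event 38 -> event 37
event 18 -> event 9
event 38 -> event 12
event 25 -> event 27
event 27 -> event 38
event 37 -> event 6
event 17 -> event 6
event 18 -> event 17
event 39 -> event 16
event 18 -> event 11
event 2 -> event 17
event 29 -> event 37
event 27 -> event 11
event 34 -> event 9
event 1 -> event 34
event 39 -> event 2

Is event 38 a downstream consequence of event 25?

There is a causal chain: event 25 → event 27 → event 38.

Yes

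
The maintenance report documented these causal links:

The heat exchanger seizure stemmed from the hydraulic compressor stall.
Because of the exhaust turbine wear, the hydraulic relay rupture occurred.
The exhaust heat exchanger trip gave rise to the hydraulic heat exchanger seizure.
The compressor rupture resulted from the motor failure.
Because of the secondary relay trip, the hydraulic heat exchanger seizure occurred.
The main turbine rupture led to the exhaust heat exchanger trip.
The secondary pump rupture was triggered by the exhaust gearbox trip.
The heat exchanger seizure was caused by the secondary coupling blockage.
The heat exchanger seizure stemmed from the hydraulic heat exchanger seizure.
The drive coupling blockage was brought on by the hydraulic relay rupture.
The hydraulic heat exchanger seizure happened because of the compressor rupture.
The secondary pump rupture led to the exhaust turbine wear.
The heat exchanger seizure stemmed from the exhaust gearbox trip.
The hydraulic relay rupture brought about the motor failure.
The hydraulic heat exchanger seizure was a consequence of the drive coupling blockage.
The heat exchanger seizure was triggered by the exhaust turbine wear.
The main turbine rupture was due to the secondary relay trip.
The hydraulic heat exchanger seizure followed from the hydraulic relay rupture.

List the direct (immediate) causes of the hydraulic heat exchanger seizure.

Upstream contributors include the main turbine rupture, the exhaust gearbox trip, the secondary pump rupture, the exhaust turbine wear, the motor failure, but only the compressor rupture, the drive coupling blockage, the exhaust heat exchanger trip, the hydraulic relay rupture, the secondary relay trip feed directly into the hydraulic heat exchanger seizure.

the compressor rupture, the drive coupling blockage, the exhaust heat exchanger trip, the hydraulic relay rupture, the secondary relay trip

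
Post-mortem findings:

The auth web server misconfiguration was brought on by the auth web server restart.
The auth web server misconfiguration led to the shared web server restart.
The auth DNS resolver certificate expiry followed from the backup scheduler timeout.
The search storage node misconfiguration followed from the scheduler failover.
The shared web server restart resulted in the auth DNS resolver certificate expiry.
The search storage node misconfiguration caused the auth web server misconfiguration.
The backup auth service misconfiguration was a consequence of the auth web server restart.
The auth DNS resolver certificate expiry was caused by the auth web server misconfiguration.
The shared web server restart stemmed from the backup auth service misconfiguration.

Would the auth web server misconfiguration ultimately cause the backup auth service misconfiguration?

The auth web server misconfiguration leads to the shared web server restart, the auth DNS resolver certificate expiry; the backup auth service misconfiguration is not among them.

No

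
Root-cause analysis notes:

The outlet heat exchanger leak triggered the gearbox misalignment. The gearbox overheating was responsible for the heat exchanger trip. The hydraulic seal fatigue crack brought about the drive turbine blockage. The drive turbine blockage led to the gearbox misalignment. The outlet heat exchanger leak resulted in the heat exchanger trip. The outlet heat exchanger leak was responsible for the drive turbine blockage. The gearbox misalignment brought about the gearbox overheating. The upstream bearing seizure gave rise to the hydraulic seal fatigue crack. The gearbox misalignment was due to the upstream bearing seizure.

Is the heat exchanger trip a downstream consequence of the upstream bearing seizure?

Yes

There is a causal chain: the upstream bearing seizure → the gearbox misalignment → the gearbox overheating → the heat exchanger trip.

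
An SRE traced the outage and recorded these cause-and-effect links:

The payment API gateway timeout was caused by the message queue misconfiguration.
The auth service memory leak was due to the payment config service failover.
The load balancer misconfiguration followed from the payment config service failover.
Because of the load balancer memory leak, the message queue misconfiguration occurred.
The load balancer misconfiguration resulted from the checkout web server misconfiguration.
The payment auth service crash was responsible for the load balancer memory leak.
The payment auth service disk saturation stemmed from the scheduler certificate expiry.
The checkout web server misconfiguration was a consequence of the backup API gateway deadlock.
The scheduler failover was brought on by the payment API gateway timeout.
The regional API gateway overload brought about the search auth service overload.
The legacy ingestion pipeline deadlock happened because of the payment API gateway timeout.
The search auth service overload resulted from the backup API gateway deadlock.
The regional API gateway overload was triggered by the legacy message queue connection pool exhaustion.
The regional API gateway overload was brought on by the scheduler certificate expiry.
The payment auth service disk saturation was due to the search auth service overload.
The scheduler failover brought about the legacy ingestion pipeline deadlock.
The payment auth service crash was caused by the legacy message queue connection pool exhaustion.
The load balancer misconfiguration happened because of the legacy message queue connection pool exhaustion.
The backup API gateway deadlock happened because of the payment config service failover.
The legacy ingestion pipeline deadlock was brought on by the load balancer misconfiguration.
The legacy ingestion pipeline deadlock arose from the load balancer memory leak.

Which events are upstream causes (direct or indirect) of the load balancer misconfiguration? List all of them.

Immediate causes of the load balancer misconfiguration: the payment config service failover, the legacy message queue connection pool exhaustion, the checkout web server misconfiguration.
Further upstream: the backup API gateway deadlock.

the backup API gateway deadlock, the checkout web server misconfiguration, the legacy message queue connection pool exhaustion, the payment config service failover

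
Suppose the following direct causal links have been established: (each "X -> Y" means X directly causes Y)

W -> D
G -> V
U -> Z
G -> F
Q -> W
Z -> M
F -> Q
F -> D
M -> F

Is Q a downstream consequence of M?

Yes

There is a causal chain: M → F → Q.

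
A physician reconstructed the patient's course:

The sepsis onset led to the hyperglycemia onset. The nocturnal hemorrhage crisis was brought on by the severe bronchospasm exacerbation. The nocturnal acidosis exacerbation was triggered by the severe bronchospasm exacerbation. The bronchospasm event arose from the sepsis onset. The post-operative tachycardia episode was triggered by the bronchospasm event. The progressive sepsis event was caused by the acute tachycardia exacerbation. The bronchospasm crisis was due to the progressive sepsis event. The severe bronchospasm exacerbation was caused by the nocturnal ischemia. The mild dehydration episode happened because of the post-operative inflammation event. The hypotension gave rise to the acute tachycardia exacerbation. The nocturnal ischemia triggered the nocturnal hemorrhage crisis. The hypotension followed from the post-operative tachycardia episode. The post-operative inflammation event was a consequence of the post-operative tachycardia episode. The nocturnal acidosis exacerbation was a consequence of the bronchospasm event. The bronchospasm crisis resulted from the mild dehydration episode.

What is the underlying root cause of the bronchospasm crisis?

the sepsis onset

Tracing upstream from the bronchospasm crisis: the bronchospasm crisis ← the mild dehydration episode ← the post-operative inflammation event ← the post-operative tachycardia episode ← the bronchospasm event ← the sepsis onset.
The sepsis onset has no stated cause, so it is the root.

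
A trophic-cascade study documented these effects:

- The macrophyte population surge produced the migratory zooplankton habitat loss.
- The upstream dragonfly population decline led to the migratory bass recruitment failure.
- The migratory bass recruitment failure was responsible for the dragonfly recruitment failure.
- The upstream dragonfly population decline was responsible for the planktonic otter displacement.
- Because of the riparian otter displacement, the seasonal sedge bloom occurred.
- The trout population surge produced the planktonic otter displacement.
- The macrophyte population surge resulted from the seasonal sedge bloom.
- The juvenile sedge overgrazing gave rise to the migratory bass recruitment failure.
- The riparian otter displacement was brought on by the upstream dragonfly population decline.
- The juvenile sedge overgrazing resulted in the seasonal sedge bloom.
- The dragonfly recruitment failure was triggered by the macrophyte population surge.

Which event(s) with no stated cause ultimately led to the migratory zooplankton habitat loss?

the juvenile sedge overgrazing, the upstream dragonfly population decline

Tracing upstream from the migratory zooplankton habitat loss: the migratory zooplankton habitat loss ← the macrophyte population surge ← the seasonal sedge bloom ← the juvenile sedge overgrazing.
A separate upstream branch: the migratory zooplankton habitat loss ← the macrophyte population surge ← the seasonal sedge bloom ← the riparian otter displacement ← the upstream dragonfly population decline.
Each of those chain origins has no stated cause.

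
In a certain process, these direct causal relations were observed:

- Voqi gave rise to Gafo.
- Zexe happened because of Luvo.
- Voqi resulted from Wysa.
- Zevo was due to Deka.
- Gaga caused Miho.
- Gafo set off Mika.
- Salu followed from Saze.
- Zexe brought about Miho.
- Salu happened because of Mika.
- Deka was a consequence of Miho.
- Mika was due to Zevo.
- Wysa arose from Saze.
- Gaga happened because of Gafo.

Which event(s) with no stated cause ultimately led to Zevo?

Tracing upstream from Zevo: Zevo ← Deka ← Miho ← Gaga ← Gafo ← Voqi ← Wysa ← Saze.
A separate upstream branch: Zevo ← Deka ← Miho ← Zexe ← Luvo.
Each of those chain origins has no stated cause.

Luvo, Saze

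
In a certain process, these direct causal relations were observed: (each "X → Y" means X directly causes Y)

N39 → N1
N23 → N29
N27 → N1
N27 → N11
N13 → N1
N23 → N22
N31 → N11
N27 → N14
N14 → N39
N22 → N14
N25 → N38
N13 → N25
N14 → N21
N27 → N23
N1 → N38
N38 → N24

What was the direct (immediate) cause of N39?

N14

Upstream contributors include N27, N23, N22, but only N14 feeds directly into N39.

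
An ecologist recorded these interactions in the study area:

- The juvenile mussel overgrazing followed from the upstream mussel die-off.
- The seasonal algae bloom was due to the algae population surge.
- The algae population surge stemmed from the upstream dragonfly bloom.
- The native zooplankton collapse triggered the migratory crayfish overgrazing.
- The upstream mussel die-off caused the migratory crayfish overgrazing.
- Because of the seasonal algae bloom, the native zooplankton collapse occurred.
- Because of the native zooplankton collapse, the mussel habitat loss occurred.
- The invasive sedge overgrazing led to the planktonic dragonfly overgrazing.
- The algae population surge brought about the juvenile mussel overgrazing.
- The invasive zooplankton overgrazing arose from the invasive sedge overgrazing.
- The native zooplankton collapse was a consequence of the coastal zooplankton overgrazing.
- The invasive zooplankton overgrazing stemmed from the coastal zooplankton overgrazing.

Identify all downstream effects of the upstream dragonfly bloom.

the algae population surge, the juvenile mussel overgrazing, the migratory crayfish overgrazing, the mussel habitat loss, the native zooplankton collapse, the seasonal algae bloom

Direct effects: the algae population surge.
2 steps out: the seasonal algae bloom, the juvenile mussel overgrazing.
3 steps out: the native zooplankton collapse.
4 steps out: the migratory crayfish overgrazing, the mussel habitat loss.
Not reachable from it: the coastal zooplankton overgrazing, the upstream mussel die-off, the invasive sedge overgrazing, the invasive zooplankton overgrazing, the planktonic dragonfly overgrazing.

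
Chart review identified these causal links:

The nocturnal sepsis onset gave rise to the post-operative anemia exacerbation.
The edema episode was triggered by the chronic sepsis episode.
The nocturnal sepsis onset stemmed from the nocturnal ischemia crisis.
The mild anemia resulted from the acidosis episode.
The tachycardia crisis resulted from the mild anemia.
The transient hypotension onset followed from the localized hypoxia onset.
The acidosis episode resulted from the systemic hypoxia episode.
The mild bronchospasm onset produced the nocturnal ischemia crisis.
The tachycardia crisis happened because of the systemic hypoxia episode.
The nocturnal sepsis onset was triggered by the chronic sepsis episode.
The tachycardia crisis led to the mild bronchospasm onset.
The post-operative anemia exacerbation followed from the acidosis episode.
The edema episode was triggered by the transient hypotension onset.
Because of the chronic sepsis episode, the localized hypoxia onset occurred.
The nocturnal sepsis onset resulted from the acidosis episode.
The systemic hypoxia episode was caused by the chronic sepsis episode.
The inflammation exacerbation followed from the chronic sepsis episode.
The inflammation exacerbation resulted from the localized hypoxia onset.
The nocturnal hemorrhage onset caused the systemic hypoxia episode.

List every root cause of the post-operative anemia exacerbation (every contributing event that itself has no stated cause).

Tracing upstream from the post-operative anemia exacerbation: the post-operative anemia exacerbation ← the nocturnal sepsis onset ← the chronic sepsis episode.
A separate upstream branch: the post-operative anemia exacerbation ← the acidosis episode ← the systemic hypoxia episode ← the nocturnal hemorrhage onset.
Each of those chain origins has no stated cause.

the chronic sepsis episode, the nocturnal hemorrhage onset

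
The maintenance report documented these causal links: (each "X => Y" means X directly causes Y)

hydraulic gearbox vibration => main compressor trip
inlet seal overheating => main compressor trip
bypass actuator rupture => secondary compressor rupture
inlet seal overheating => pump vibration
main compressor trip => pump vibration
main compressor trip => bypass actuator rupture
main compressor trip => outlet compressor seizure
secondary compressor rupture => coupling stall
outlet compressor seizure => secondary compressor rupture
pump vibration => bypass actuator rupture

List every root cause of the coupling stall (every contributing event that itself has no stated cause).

Tracing upstream from the coupling stall: the coupling stall ← the secondary compressor rupture ← the bypass actuator rupture ← the main compressor trip ← the inlet seal overheating.
A separate upstream branch: the coupling stall ← the secondary compressor rupture ← the bypass actuator rupture ← the main compressor trip ← the hydraulic gearbox vibration.
Each of those chain origins has no stated cause.

the hydraulic gearbox vibration, the inlet seal overheating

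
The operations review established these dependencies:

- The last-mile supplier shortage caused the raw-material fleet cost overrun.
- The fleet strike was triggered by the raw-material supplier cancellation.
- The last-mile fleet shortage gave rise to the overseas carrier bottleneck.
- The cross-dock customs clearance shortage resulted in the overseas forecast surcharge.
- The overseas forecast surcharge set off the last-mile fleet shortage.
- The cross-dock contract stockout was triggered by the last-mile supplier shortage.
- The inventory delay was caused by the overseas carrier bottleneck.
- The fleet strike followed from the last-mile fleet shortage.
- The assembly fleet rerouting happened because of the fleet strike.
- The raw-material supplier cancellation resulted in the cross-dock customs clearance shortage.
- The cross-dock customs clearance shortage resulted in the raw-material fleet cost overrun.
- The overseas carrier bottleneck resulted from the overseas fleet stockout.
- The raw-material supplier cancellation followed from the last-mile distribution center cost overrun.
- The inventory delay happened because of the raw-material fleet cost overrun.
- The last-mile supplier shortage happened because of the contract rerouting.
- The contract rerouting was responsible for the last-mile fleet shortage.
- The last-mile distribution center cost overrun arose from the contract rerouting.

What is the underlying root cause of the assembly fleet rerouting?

Tracing upstream from the assembly fleet rerouting: the assembly fleet rerouting ← the fleet strike ← the last-mile fleet shortage ← the contract rerouting.
The contract rerouting has no stated cause, so it is the root.

the contract rerouting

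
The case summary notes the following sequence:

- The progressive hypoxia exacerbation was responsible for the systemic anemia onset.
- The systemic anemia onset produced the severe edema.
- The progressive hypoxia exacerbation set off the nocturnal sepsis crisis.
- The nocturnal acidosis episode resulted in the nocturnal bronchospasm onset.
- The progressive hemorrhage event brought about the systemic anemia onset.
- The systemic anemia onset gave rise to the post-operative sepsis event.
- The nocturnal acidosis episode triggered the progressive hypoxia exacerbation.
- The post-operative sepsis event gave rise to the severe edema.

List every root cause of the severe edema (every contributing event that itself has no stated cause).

Tracing upstream from the severe edema: the severe edema ← the systemic anemia onset ← the progressive hypoxia exacerbation ← the nocturnal acidosis episode.
A separate upstream branch: the severe edema ← the systemic anemia onset ← the progressive hemorrhage event.
Each of those chain origins has no stated cause.

the nocturnal acidosis episode, the progressive hemorrhage event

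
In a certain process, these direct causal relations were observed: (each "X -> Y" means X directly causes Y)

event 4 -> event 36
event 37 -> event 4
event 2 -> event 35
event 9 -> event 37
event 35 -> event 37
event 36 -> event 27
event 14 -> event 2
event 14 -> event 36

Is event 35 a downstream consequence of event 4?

Event 4 leads to event 36, event 27; event 35 is not among them.

No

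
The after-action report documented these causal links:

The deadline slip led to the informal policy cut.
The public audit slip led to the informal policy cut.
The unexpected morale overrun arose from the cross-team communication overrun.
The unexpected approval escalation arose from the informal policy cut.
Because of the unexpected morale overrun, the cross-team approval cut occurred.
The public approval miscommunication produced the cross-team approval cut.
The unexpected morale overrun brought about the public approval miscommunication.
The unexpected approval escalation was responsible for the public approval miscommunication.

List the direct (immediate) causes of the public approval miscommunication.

the unexpected approval escalation, the unexpected morale overrun

Upstream contributors include the deadline slip, the public audit slip, the informal policy cut, the cross-team communication overrun, but only the unexpected approval escalation, the unexpected morale overrun feed directly into the public approval miscommunication.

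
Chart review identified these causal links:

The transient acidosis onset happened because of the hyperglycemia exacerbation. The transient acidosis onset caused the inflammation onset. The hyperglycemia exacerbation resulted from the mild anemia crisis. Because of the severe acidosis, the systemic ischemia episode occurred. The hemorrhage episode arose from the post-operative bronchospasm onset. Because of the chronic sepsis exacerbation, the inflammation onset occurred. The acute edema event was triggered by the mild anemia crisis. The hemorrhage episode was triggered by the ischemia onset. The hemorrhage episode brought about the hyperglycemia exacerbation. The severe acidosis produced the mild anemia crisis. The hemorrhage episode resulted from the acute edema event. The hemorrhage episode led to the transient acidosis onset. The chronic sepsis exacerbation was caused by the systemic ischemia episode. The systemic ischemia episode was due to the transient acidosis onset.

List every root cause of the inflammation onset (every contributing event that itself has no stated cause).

Tracing upstream from the inflammation onset: the inflammation onset ← the transient acidosis onset ← the hemorrhage episode ← the post-operative bronchospasm onset.
A separate upstream branch: the inflammation onset ← the transient acidosis onset ← the hemorrhage episode ← the ischemia onset.
A separate upstream branch: the inflammation onset ← the chronic sepsis exacerbation ← the systemic ischemia episode ← the severe acidosis.
Each of those chain origins has no stated cause.

the ischemia onset, the post-operative bronchospasm onset, the severe acidosis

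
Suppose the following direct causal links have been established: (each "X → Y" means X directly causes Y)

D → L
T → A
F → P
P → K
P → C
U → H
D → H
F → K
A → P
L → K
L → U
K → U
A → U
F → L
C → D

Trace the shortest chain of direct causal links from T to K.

T → A
A → P
P → K
Length: 3 steps.

T → A → P → K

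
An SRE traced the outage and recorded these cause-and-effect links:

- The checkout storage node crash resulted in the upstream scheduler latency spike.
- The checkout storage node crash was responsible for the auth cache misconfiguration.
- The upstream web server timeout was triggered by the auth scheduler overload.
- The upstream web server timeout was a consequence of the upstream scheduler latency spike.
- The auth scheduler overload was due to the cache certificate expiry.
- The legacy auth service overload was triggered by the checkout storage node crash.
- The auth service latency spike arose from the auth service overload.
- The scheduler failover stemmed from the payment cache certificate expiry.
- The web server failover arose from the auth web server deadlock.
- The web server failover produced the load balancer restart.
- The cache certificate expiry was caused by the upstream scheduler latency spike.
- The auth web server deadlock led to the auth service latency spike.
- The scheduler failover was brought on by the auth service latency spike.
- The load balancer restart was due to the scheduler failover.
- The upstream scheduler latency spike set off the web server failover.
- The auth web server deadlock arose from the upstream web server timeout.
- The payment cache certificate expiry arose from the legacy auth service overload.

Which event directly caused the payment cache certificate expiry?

Upstream contributors include the checkout storage node crash, but only the legacy auth service overload feeds directly into the payment cache certificate expiry.

the legacy auth service overload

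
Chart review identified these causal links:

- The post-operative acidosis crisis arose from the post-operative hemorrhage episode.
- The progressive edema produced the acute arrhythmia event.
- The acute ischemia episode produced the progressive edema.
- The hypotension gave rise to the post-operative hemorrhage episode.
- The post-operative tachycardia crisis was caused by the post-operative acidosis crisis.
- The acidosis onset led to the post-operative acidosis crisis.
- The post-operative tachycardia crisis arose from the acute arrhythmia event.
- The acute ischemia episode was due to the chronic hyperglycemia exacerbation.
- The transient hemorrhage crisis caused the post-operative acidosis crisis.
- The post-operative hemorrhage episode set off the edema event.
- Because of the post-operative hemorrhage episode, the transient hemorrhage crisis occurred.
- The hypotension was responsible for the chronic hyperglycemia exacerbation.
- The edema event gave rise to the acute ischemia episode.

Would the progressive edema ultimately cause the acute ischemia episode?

The progressive edema leads to the acute arrhythmia event, the post-operative tachycardia crisis; the acute ischemia episode is not among them.

No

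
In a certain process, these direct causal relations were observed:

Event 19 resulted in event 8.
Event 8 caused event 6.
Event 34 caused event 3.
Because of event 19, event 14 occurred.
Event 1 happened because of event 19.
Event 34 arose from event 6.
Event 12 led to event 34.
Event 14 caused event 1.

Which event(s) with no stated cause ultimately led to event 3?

event 12, event 19

Tracing upstream from event 3: event 3 ← event 34 ← event 6 ← event 8 ← event 19.
A separate upstream branch: event 3 ← event 34 ← event 12.
Each of those chain origins has no stated cause.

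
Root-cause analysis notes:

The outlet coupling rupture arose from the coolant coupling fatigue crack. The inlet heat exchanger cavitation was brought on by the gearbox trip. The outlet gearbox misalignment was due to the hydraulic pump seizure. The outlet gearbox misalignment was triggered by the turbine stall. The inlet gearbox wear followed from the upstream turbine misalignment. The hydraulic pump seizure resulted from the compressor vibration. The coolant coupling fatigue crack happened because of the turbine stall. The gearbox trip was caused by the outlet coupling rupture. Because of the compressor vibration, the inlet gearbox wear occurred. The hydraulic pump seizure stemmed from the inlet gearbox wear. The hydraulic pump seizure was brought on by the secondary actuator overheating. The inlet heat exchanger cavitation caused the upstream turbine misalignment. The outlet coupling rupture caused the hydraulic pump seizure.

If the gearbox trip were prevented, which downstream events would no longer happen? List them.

the inlet heat exchanger cavitation, the upstream turbine misalignment

Downstream of the gearbox trip: the inlet heat exchanger cavitation, the upstream turbine misalignment, the inlet gearbox wear, the hydraulic pump seizure, the outlet gearbox misalignment.
Of those, still caused via another path: the inlet gearbox wear, the hydraulic pump seizure, the outlet gearbox misalignment.
The remainder have no surviving cause.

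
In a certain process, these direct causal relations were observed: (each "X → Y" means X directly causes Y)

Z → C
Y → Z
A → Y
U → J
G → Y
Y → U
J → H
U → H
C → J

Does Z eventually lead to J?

There is a causal chain: Z → C → J.

Yes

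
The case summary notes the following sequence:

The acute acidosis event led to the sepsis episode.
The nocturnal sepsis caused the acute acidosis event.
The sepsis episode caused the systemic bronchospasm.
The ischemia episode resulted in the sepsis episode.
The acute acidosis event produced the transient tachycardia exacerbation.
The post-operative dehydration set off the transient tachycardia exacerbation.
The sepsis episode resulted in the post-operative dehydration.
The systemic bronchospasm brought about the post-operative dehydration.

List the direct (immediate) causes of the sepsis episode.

Upstream contributors include the nocturnal sepsis, but only the acute acidosis event, the ischemia episode feed directly into the sepsis episode.

the acute acidosis event, the ischemia episode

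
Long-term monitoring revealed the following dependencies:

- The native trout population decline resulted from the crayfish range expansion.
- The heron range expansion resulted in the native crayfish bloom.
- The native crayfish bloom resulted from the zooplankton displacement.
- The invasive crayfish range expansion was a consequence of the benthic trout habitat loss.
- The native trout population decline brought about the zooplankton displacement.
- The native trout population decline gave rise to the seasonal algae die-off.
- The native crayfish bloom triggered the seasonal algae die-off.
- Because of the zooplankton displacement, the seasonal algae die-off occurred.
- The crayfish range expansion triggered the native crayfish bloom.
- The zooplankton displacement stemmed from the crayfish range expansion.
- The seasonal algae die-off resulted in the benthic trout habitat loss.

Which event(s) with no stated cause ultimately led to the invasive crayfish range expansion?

the crayfish range expansion, the heron range expansion

Tracing upstream from the invasive crayfish range expansion: the invasive crayfish range expansion ← the benthic trout habitat loss ← the seasonal algae die-off ← the native trout population decline ← the crayfish range expansion.
A separate upstream branch: the invasive crayfish range expansion ← the benthic trout habitat loss ← the seasonal algae die-off ← the native crayfish bloom ← the heron range expansion.
Each of those chain origins has no stated cause.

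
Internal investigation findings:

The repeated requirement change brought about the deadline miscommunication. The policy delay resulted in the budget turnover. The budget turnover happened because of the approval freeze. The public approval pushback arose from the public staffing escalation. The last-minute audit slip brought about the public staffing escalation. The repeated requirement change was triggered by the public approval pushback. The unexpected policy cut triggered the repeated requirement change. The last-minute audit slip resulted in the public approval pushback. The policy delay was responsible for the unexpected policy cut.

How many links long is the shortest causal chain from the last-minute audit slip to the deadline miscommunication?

3

Shortest chain: the last-minute audit slip → the public approval pushback → the repeated requirement change → the deadline miscommunication.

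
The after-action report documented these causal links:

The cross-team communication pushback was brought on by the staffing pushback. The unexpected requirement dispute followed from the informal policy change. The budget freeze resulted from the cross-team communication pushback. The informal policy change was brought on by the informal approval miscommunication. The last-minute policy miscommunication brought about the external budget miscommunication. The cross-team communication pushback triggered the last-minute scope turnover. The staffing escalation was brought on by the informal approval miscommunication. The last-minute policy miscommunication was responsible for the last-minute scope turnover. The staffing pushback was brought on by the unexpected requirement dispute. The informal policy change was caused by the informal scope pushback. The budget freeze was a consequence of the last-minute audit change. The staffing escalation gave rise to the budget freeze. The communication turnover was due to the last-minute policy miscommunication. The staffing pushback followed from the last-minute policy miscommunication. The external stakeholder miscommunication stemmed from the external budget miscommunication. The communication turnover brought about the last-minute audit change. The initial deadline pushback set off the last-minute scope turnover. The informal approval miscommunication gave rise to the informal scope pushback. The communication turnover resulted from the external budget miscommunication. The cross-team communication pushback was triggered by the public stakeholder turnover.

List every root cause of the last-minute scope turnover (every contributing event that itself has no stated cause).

Tracing upstream from the last-minute scope turnover: the last-minute scope turnover ← the last-minute policy miscommunication.
A separate upstream branch: the last-minute scope turnover ← the cross-team communication pushback ← the staffing pushback ← the unexpected requirement dispute ← the informal policy change ← the informal approval miscommunication.
A separate upstream branch: the last-minute scope turnover ← the initial deadline pushback.
A separate upstream branch: the last-minute scope turnover ← the cross-team communication pushback ← the public stakeholder turnover.
Each of those chain origins has no stated cause.

the informal approval miscommunication, the initial deadline pushback, the last-minute policy miscommunication, the public stakeholder turnover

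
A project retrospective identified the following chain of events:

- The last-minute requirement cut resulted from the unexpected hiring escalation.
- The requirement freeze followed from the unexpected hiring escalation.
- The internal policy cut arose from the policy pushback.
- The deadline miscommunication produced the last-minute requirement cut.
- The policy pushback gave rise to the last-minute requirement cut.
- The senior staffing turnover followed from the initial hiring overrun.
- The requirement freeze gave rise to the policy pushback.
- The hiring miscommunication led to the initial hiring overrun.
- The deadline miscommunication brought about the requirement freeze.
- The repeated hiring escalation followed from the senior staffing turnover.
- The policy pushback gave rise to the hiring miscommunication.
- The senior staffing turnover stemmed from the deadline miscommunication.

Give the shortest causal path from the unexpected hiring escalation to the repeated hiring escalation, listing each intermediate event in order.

the unexpected hiring escalation → the requirement freeze
the requirement freeze → the policy pushback
the policy pushback → the hiring miscommunication
the hiring miscommunication → the initial hiring overrun
the initial hiring overrun → the senior staffing turnover
the senior staffing turnover → the repeated hiring escalation
Length: 6 steps.

the unexpected hiring escalation → the requirement freeze → the policy pushback → the hiring miscommunication → the initial hiring overrun → the senior staffing turnover → the repeated hiring escalation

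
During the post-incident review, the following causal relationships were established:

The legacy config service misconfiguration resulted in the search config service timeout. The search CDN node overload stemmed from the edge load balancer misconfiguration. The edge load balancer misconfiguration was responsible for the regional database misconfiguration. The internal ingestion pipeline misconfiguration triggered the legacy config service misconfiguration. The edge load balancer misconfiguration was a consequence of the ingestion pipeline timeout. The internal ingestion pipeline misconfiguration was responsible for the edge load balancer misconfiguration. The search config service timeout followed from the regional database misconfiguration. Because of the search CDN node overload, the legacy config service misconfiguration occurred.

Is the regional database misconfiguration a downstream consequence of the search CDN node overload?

The search CDN node overload leads to the legacy config service misconfiguration, the search config service timeout; the regional database misconfiguration is not among them.

No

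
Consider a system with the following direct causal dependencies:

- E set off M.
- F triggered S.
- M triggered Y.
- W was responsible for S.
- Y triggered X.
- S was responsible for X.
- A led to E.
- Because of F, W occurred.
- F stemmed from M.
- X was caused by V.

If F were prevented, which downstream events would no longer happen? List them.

S, W

Downstream of F: W, S, X.
Of those, still caused via another path: X.
The remainder have no surviving cause.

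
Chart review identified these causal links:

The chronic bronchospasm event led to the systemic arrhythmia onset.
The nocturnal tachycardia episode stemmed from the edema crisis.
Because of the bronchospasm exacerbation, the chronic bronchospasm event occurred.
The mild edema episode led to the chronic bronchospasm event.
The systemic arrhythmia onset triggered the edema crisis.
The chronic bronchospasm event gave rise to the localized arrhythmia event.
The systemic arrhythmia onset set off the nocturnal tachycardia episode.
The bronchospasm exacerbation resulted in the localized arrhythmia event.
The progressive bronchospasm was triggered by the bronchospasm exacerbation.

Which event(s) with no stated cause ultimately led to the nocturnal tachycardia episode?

the bronchospasm exacerbation, the mild edema episode

Tracing upstream from the nocturnal tachycardia episode: the nocturnal tachycardia episode ← the systemic arrhythmia onset ← the chronic bronchospasm event ← the bronchospasm exacerbation.
A separate upstream branch: the nocturnal tachycardia episode ← the systemic arrhythmia onset ← the chronic bronchospasm event ← the mild edema episode.
Each of those chain origins has no stated cause.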